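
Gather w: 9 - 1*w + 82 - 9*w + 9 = 100 - 10*w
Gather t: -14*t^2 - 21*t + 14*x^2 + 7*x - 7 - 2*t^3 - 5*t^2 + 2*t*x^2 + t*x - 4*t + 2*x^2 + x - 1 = -2*t^3 - 19*t^2 + t*(2*x^2 + x - 25) + 16*x^2 + 8*x - 8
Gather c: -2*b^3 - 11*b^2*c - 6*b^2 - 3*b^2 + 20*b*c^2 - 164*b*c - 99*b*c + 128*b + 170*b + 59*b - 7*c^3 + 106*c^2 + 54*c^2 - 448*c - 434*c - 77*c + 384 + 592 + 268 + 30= -2*b^3 - 9*b^2 + 357*b - 7*c^3 + c^2*(20*b + 160) + c*(-11*b^2 - 263*b - 959) + 1274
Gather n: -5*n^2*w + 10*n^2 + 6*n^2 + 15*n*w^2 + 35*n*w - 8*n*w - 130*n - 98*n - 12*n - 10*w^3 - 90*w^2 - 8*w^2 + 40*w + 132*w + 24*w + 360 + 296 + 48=n^2*(16 - 5*w) + n*(15*w^2 + 27*w - 240) - 10*w^3 - 98*w^2 + 196*w + 704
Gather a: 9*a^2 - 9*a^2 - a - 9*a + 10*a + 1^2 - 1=0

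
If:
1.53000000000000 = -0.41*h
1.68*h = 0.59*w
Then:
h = -3.73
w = -10.63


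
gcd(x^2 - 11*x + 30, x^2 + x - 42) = x - 6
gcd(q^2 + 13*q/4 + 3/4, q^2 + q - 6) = q + 3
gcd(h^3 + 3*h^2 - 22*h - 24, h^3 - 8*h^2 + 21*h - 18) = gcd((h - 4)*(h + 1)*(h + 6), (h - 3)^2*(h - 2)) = 1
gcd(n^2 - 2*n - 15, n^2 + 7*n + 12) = n + 3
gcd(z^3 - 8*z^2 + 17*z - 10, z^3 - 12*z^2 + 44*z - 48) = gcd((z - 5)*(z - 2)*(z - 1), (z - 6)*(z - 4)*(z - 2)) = z - 2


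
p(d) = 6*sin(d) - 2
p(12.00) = -5.22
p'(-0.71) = 4.55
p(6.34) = -1.66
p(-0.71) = -5.91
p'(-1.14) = 2.51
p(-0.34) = -4.00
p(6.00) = -3.68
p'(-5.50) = 4.25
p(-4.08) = 2.84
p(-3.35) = -0.76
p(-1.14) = -7.45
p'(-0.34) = 5.66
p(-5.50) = 2.23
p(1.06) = 3.23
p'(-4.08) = -3.55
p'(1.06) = 2.93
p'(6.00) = 5.76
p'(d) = 6*cos(d)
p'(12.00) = 5.06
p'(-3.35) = -5.87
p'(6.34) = 5.99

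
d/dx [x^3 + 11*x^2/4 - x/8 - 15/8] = 3*x^2 + 11*x/2 - 1/8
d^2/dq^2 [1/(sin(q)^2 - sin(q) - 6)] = (4*sin(q)^4 - 3*sin(q)^3 + 19*sin(q)^2 - 14)/(sin(q) + cos(q)^2 + 5)^3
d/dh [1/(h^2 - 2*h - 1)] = 2*(1 - h)/(-h^2 + 2*h + 1)^2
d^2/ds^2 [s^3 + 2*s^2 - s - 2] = 6*s + 4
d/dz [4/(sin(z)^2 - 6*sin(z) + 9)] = -8*cos(z)/(sin(z) - 3)^3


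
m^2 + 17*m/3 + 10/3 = (m + 2/3)*(m + 5)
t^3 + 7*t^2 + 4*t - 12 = (t - 1)*(t + 2)*(t + 6)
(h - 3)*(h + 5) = h^2 + 2*h - 15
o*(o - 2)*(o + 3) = o^3 + o^2 - 6*o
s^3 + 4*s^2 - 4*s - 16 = (s - 2)*(s + 2)*(s + 4)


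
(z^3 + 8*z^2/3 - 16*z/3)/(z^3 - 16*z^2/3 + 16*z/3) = (z + 4)/(z - 4)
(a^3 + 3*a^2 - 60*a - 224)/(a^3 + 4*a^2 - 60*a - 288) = (a^2 + 11*a + 28)/(a^2 + 12*a + 36)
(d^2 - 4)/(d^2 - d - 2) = (d + 2)/(d + 1)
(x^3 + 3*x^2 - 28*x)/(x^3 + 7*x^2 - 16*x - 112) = x/(x + 4)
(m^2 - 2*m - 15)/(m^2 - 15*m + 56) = (m^2 - 2*m - 15)/(m^2 - 15*m + 56)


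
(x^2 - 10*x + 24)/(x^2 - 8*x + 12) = (x - 4)/(x - 2)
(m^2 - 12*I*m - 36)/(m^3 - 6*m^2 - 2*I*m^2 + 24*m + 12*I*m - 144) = (m - 6*I)/(m^2 + m*(-6 + 4*I) - 24*I)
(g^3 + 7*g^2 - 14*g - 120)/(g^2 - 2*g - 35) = (g^2 + 2*g - 24)/(g - 7)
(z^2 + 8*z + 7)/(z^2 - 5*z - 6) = (z + 7)/(z - 6)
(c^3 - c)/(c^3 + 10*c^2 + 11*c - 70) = (c^3 - c)/(c^3 + 10*c^2 + 11*c - 70)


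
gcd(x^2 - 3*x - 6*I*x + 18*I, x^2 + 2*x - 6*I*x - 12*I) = x - 6*I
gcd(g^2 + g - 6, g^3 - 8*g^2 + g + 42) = 1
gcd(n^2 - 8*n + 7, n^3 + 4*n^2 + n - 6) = n - 1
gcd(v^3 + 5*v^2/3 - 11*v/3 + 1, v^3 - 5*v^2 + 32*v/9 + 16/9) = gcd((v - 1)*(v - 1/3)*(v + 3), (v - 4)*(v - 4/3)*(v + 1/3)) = 1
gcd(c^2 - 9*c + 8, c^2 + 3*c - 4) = c - 1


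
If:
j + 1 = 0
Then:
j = -1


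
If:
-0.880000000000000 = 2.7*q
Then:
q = -0.33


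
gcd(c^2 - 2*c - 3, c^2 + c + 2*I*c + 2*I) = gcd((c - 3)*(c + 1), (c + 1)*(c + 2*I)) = c + 1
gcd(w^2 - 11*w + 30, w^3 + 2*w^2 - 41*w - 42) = w - 6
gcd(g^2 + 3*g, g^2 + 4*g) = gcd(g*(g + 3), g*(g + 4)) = g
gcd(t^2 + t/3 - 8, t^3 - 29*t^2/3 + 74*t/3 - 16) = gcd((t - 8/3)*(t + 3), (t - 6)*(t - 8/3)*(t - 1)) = t - 8/3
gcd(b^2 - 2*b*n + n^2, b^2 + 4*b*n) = 1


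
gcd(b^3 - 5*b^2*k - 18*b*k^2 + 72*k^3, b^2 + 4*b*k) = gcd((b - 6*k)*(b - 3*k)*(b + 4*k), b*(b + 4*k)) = b + 4*k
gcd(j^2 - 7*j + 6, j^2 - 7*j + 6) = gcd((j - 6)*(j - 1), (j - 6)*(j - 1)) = j^2 - 7*j + 6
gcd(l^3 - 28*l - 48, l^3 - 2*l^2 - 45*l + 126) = l - 6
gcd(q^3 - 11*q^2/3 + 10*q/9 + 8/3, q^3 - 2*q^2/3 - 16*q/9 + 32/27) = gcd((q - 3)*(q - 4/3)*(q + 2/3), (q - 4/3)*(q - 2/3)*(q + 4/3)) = q - 4/3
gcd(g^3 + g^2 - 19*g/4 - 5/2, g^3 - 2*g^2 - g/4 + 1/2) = g^2 - 3*g/2 - 1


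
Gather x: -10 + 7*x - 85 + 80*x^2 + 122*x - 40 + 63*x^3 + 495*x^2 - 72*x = 63*x^3 + 575*x^2 + 57*x - 135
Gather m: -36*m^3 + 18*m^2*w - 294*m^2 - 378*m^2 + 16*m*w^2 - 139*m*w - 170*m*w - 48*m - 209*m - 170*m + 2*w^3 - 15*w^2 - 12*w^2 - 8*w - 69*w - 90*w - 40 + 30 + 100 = -36*m^3 + m^2*(18*w - 672) + m*(16*w^2 - 309*w - 427) + 2*w^3 - 27*w^2 - 167*w + 90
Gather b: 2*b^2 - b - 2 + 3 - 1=2*b^2 - b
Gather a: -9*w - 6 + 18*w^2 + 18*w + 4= 18*w^2 + 9*w - 2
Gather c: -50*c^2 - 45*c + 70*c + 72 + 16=-50*c^2 + 25*c + 88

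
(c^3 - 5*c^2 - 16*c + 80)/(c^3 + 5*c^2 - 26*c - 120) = (c - 4)/(c + 6)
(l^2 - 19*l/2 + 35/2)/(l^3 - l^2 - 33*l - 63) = (l - 5/2)/(l^2 + 6*l + 9)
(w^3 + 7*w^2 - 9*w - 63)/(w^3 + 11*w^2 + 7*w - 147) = (w + 3)/(w + 7)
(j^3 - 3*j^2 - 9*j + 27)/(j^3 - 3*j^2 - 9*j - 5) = (-j^3 + 3*j^2 + 9*j - 27)/(-j^3 + 3*j^2 + 9*j + 5)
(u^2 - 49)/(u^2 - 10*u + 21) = (u + 7)/(u - 3)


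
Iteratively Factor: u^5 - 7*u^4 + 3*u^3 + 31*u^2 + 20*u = (u - 5)*(u^4 - 2*u^3 - 7*u^2 - 4*u) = (u - 5)*(u - 4)*(u^3 + 2*u^2 + u) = (u - 5)*(u - 4)*(u + 1)*(u^2 + u) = u*(u - 5)*(u - 4)*(u + 1)*(u + 1)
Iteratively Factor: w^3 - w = (w)*(w^2 - 1) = w*(w + 1)*(w - 1)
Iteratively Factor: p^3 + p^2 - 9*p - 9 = (p - 3)*(p^2 + 4*p + 3) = (p - 3)*(p + 3)*(p + 1)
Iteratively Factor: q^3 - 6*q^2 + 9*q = (q - 3)*(q^2 - 3*q) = (q - 3)^2*(q)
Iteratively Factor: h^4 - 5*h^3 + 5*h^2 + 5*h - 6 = (h - 1)*(h^3 - 4*h^2 + h + 6) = (h - 3)*(h - 1)*(h^2 - h - 2) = (h - 3)*(h - 2)*(h - 1)*(h + 1)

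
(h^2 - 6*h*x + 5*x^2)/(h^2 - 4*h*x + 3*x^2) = (-h + 5*x)/(-h + 3*x)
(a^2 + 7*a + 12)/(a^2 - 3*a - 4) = (a^2 + 7*a + 12)/(a^2 - 3*a - 4)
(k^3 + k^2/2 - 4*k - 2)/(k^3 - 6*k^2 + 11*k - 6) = (k^2 + 5*k/2 + 1)/(k^2 - 4*k + 3)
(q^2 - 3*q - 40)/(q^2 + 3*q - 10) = (q - 8)/(q - 2)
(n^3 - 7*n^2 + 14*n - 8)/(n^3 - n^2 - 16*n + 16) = (n - 2)/(n + 4)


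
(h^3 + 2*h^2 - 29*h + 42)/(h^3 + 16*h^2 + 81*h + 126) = (h^2 - 5*h + 6)/(h^2 + 9*h + 18)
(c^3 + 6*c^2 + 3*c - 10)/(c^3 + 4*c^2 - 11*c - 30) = (c - 1)/(c - 3)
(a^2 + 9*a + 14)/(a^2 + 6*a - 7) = (a + 2)/(a - 1)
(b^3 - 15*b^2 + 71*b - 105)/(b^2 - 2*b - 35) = (b^2 - 8*b + 15)/(b + 5)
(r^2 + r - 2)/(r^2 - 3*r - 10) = (r - 1)/(r - 5)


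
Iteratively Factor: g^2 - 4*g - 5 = (g - 5)*(g + 1)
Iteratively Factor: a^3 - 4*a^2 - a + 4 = (a - 4)*(a^2 - 1) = (a - 4)*(a - 1)*(a + 1)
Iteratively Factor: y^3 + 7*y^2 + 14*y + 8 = (y + 4)*(y^2 + 3*y + 2) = (y + 1)*(y + 4)*(y + 2)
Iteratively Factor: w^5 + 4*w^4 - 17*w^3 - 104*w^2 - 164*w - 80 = (w + 1)*(w^4 + 3*w^3 - 20*w^2 - 84*w - 80) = (w - 5)*(w + 1)*(w^3 + 8*w^2 + 20*w + 16) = (w - 5)*(w + 1)*(w + 2)*(w^2 + 6*w + 8) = (w - 5)*(w + 1)*(w + 2)^2*(w + 4)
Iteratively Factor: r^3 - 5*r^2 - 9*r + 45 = (r - 5)*(r^2 - 9) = (r - 5)*(r + 3)*(r - 3)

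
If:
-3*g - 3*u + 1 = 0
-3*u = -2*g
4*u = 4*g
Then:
No Solution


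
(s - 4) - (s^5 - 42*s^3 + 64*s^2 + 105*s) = -s^5 + 42*s^3 - 64*s^2 - 104*s - 4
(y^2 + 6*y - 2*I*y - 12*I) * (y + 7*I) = y^3 + 6*y^2 + 5*I*y^2 + 14*y + 30*I*y + 84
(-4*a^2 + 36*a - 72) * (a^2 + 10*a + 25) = -4*a^4 - 4*a^3 + 188*a^2 + 180*a - 1800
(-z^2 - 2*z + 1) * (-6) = 6*z^2 + 12*z - 6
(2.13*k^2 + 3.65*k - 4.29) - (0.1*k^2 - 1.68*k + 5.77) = 2.03*k^2 + 5.33*k - 10.06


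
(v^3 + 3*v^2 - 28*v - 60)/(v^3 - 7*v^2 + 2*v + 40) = (v + 6)/(v - 4)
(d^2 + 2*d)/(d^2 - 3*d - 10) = d/(d - 5)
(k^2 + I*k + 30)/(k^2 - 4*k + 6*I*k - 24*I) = (k - 5*I)/(k - 4)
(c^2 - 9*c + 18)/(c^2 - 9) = (c - 6)/(c + 3)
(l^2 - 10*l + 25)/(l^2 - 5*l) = (l - 5)/l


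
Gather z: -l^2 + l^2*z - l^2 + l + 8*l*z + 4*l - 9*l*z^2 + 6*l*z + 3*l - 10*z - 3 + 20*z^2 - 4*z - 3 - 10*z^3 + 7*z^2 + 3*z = -2*l^2 + 8*l - 10*z^3 + z^2*(27 - 9*l) + z*(l^2 + 14*l - 11) - 6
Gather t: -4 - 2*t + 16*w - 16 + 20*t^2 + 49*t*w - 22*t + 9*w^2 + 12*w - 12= 20*t^2 + t*(49*w - 24) + 9*w^2 + 28*w - 32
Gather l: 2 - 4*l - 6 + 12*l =8*l - 4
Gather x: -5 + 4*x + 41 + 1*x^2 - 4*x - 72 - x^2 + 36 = 0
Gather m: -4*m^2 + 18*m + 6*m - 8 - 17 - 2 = -4*m^2 + 24*m - 27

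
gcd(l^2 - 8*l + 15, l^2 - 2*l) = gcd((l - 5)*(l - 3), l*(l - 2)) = 1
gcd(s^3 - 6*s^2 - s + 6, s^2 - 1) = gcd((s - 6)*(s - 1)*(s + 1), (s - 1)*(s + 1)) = s^2 - 1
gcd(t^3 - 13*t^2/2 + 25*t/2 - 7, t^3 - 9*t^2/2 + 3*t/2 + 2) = t - 1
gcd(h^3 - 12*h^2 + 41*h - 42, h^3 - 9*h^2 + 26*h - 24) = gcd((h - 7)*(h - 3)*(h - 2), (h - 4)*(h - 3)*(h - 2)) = h^2 - 5*h + 6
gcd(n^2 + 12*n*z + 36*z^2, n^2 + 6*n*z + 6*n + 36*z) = n + 6*z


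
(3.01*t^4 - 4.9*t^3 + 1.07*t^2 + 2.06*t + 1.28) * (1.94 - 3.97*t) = -11.9497*t^5 + 25.2924*t^4 - 13.7539*t^3 - 6.1024*t^2 - 1.0852*t + 2.4832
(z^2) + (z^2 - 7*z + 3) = 2*z^2 - 7*z + 3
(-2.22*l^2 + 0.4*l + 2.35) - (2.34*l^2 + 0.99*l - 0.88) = -4.56*l^2 - 0.59*l + 3.23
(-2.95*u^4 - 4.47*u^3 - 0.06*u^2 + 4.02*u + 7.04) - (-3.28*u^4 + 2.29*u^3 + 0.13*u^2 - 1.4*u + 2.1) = 0.33*u^4 - 6.76*u^3 - 0.19*u^2 + 5.42*u + 4.94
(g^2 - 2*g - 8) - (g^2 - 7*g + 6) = 5*g - 14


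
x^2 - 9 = (x - 3)*(x + 3)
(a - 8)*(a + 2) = a^2 - 6*a - 16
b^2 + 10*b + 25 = (b + 5)^2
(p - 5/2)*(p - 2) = p^2 - 9*p/2 + 5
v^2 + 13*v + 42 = (v + 6)*(v + 7)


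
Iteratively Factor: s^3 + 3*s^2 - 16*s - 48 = (s - 4)*(s^2 + 7*s + 12) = (s - 4)*(s + 4)*(s + 3)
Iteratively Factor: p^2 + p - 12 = (p + 4)*(p - 3)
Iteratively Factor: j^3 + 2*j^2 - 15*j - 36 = (j + 3)*(j^2 - j - 12) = (j - 4)*(j + 3)*(j + 3)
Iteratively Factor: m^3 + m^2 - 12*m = (m + 4)*(m^2 - 3*m) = (m - 3)*(m + 4)*(m)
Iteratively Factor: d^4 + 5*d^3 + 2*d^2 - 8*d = (d)*(d^3 + 5*d^2 + 2*d - 8) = d*(d + 2)*(d^2 + 3*d - 4) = d*(d + 2)*(d + 4)*(d - 1)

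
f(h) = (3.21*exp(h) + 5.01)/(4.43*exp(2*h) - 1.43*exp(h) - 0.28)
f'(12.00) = 0.00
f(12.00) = 0.00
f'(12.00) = 0.00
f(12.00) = 0.00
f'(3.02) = -0.04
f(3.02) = 0.04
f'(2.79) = -0.06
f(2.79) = 0.05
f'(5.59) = -0.00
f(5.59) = 0.00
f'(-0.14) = -11.24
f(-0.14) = 4.27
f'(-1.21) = -25.15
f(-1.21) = -19.10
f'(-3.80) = 1.23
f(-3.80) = -16.40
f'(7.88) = -0.00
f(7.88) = 0.00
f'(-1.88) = -0.82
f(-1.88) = -13.92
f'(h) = (3.21*exp(h) + 5.01)*(-8.86*exp(2*h) + 1.43*exp(h))/(4.43*exp(2*h) - 1.43*exp(h) - 0.28)^2 + 3.21*exp(h)/(4.43*exp(2*h) - 1.43*exp(h) - 0.28) = (-14.2203*exp(2*h) - 44.3886*exp(h) + 6.2655)*exp(h)/(19.6249*exp(4*h) - 12.6698*exp(3*h) - 0.4359*exp(2*h) + 0.8008*exp(h) + 0.0784)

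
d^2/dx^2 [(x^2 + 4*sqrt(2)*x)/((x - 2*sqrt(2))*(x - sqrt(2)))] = 2*(7*sqrt(2)*x^3 - 12*x^2 - 48*sqrt(2)*x + 112)/(x^6 - 9*sqrt(2)*x^5 + 66*x^4 - 126*sqrt(2)*x^3 + 264*x^2 - 144*sqrt(2)*x + 64)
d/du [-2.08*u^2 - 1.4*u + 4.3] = -4.16*u - 1.4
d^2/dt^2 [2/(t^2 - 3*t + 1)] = 4*(-t^2 + 3*t + (2*t - 3)^2 - 1)/(t^2 - 3*t + 1)^3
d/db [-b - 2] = -1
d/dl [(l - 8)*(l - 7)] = 2*l - 15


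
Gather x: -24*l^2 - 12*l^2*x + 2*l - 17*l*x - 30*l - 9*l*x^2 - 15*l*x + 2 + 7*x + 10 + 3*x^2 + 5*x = -24*l^2 - 28*l + x^2*(3 - 9*l) + x*(-12*l^2 - 32*l + 12) + 12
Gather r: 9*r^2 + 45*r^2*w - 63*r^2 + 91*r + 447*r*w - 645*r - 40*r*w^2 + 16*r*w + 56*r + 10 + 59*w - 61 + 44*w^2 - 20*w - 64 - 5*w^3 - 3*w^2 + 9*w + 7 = r^2*(45*w - 54) + r*(-40*w^2 + 463*w - 498) - 5*w^3 + 41*w^2 + 48*w - 108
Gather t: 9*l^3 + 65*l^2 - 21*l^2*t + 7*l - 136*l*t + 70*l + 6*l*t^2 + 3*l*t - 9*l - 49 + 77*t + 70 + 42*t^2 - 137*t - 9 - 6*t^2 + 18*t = 9*l^3 + 65*l^2 + 68*l + t^2*(6*l + 36) + t*(-21*l^2 - 133*l - 42) + 12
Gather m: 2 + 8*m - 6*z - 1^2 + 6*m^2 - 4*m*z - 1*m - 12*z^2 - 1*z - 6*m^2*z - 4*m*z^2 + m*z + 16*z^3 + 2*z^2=m^2*(6 - 6*z) + m*(-4*z^2 - 3*z + 7) + 16*z^3 - 10*z^2 - 7*z + 1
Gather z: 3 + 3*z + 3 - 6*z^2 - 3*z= 6 - 6*z^2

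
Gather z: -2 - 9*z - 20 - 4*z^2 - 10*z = -4*z^2 - 19*z - 22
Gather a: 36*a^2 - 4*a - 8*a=36*a^2 - 12*a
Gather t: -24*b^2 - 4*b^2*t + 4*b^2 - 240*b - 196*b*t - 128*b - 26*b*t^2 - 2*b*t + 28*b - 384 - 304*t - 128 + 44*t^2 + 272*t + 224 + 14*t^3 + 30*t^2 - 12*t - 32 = -20*b^2 - 340*b + 14*t^3 + t^2*(74 - 26*b) + t*(-4*b^2 - 198*b - 44) - 320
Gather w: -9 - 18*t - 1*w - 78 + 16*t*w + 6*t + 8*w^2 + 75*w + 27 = -12*t + 8*w^2 + w*(16*t + 74) - 60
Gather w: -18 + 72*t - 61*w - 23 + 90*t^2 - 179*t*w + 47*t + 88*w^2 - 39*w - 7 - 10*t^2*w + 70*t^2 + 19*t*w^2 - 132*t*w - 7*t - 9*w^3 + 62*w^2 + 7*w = 160*t^2 + 112*t - 9*w^3 + w^2*(19*t + 150) + w*(-10*t^2 - 311*t - 93) - 48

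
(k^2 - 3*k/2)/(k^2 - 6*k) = (k - 3/2)/(k - 6)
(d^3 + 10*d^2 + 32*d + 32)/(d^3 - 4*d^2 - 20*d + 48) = (d^2 + 6*d + 8)/(d^2 - 8*d + 12)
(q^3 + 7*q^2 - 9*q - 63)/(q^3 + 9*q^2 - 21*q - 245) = (q^2 - 9)/(q^2 + 2*q - 35)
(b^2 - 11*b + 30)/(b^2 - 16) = (b^2 - 11*b + 30)/(b^2 - 16)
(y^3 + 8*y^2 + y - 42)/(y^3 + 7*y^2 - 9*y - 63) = (y - 2)/(y - 3)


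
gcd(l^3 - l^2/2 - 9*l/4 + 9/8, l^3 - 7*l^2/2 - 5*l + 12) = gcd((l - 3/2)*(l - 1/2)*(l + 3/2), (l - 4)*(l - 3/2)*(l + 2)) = l - 3/2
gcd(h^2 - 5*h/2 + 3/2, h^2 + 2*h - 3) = h - 1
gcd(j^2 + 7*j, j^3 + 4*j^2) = j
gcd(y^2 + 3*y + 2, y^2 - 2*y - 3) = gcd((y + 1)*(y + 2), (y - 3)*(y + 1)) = y + 1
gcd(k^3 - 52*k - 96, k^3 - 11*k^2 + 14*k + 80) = k^2 - 6*k - 16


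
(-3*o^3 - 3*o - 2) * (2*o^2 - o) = -6*o^5 + 3*o^4 - 6*o^3 - o^2 + 2*o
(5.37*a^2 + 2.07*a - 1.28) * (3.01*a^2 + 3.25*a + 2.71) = 16.1637*a^4 + 23.6832*a^3 + 17.4274*a^2 + 1.4497*a - 3.4688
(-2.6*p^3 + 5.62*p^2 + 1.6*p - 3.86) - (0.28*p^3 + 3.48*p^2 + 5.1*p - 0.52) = -2.88*p^3 + 2.14*p^2 - 3.5*p - 3.34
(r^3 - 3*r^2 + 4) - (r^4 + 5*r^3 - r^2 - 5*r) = -r^4 - 4*r^3 - 2*r^2 + 5*r + 4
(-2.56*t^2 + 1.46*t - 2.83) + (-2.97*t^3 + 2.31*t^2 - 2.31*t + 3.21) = -2.97*t^3 - 0.25*t^2 - 0.85*t + 0.38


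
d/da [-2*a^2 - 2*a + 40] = -4*a - 2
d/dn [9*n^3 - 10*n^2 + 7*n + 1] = 27*n^2 - 20*n + 7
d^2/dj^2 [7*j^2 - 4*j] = 14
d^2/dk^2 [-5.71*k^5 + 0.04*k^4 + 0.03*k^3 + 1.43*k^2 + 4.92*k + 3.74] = -114.2*k^3 + 0.48*k^2 + 0.18*k + 2.86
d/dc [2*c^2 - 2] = 4*c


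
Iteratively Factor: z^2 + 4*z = (z + 4)*(z)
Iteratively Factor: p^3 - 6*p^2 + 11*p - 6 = (p - 2)*(p^2 - 4*p + 3) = (p - 2)*(p - 1)*(p - 3)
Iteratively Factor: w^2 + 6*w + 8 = (w + 2)*(w + 4)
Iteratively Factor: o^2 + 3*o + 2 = (o + 1)*(o + 2)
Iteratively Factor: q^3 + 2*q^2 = (q + 2)*(q^2) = q*(q + 2)*(q)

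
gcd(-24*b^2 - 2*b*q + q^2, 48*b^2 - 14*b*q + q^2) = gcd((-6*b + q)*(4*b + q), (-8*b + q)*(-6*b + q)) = -6*b + q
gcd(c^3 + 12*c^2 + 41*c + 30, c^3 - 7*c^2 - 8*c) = c + 1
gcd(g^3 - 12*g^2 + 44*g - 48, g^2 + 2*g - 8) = g - 2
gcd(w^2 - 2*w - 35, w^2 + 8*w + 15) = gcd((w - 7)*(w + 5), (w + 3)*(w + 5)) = w + 5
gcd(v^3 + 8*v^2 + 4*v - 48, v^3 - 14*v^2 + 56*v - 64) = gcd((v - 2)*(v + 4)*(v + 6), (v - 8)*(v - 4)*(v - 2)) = v - 2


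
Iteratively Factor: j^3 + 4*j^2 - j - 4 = (j + 4)*(j^2 - 1) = (j - 1)*(j + 4)*(j + 1)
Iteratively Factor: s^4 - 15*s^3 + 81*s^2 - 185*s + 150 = (s - 5)*(s^3 - 10*s^2 + 31*s - 30) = (s - 5)*(s - 2)*(s^2 - 8*s + 15) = (s - 5)^2*(s - 2)*(s - 3)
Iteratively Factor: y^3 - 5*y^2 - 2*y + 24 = (y + 2)*(y^2 - 7*y + 12) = (y - 3)*(y + 2)*(y - 4)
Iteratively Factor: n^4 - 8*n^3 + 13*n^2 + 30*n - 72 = (n - 4)*(n^3 - 4*n^2 - 3*n + 18) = (n - 4)*(n - 3)*(n^2 - n - 6) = (n - 4)*(n - 3)*(n + 2)*(n - 3)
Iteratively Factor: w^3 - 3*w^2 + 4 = (w - 2)*(w^2 - w - 2) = (w - 2)^2*(w + 1)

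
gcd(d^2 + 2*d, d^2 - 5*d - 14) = d + 2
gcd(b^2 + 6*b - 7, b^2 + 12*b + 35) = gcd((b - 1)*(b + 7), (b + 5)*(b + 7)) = b + 7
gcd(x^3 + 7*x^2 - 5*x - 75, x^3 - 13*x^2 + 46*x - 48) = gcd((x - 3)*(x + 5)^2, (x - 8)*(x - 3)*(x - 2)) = x - 3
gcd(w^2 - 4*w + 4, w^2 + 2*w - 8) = w - 2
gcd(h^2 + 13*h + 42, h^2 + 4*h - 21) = h + 7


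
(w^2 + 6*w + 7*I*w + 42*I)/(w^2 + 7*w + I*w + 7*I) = (w^2 + w*(6 + 7*I) + 42*I)/(w^2 + w*(7 + I) + 7*I)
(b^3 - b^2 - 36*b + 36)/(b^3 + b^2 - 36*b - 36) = (b - 1)/(b + 1)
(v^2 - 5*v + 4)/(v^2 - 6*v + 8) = (v - 1)/(v - 2)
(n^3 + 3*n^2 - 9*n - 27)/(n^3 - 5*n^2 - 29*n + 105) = (n^2 + 6*n + 9)/(n^2 - 2*n - 35)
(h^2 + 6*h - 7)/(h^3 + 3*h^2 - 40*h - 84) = (h - 1)/(h^2 - 4*h - 12)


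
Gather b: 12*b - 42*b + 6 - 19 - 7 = -30*b - 20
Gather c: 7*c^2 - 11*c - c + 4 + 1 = 7*c^2 - 12*c + 5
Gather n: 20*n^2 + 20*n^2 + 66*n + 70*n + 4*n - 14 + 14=40*n^2 + 140*n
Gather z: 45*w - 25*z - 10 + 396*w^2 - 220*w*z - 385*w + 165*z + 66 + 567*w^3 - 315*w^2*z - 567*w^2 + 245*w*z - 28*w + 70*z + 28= 567*w^3 - 171*w^2 - 368*w + z*(-315*w^2 + 25*w + 210) + 84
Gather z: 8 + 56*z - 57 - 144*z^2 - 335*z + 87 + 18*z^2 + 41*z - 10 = -126*z^2 - 238*z + 28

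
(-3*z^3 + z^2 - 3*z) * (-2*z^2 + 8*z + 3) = 6*z^5 - 26*z^4 + 5*z^3 - 21*z^2 - 9*z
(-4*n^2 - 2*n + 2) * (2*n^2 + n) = -8*n^4 - 8*n^3 + 2*n^2 + 2*n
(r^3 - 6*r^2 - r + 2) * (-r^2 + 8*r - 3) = -r^5 + 14*r^4 - 50*r^3 + 8*r^2 + 19*r - 6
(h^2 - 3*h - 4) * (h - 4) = h^3 - 7*h^2 + 8*h + 16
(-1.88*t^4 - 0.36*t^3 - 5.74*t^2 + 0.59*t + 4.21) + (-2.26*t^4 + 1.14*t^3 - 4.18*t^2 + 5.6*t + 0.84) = -4.14*t^4 + 0.78*t^3 - 9.92*t^2 + 6.19*t + 5.05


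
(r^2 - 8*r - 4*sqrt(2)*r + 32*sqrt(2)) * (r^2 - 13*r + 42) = r^4 - 21*r^3 - 4*sqrt(2)*r^3 + 84*sqrt(2)*r^2 + 146*r^2 - 584*sqrt(2)*r - 336*r + 1344*sqrt(2)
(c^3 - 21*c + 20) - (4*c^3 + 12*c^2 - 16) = -3*c^3 - 12*c^2 - 21*c + 36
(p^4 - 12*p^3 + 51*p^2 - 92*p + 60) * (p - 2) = p^5 - 14*p^4 + 75*p^3 - 194*p^2 + 244*p - 120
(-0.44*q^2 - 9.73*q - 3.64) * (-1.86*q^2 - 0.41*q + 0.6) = 0.8184*q^4 + 18.2782*q^3 + 10.4957*q^2 - 4.3456*q - 2.184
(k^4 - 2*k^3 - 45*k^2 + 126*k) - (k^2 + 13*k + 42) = k^4 - 2*k^3 - 46*k^2 + 113*k - 42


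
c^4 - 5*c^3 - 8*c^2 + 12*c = c*(c - 6)*(c - 1)*(c + 2)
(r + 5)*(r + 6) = r^2 + 11*r + 30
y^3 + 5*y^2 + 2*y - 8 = (y - 1)*(y + 2)*(y + 4)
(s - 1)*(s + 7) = s^2 + 6*s - 7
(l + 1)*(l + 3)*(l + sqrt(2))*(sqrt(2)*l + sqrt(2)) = sqrt(2)*l^4 + 2*l^3 + 5*sqrt(2)*l^3 + 7*sqrt(2)*l^2 + 10*l^2 + 3*sqrt(2)*l + 14*l + 6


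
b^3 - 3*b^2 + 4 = (b - 2)^2*(b + 1)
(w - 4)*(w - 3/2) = w^2 - 11*w/2 + 6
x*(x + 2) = x^2 + 2*x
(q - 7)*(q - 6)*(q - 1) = q^3 - 14*q^2 + 55*q - 42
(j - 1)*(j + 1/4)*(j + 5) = j^3 + 17*j^2/4 - 4*j - 5/4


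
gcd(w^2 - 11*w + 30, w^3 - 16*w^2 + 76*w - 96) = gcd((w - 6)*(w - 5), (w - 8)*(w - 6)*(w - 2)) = w - 6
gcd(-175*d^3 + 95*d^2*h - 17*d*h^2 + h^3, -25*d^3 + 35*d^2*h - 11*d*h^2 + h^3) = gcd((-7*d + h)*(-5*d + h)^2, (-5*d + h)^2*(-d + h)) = 25*d^2 - 10*d*h + h^2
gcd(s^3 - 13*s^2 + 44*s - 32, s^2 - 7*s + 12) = s - 4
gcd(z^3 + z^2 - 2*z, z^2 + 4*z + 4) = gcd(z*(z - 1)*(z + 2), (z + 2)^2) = z + 2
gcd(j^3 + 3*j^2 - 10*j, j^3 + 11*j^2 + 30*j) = j^2 + 5*j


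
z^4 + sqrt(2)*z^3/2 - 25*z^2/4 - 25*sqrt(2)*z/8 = z*(z - 5/2)*(z + 5/2)*(z + sqrt(2)/2)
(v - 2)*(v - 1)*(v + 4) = v^3 + v^2 - 10*v + 8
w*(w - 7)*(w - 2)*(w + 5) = w^4 - 4*w^3 - 31*w^2 + 70*w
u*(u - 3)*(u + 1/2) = u^3 - 5*u^2/2 - 3*u/2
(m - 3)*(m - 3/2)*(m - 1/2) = m^3 - 5*m^2 + 27*m/4 - 9/4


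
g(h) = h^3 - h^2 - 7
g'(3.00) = 21.00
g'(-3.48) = 43.29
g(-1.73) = -15.17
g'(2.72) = 16.76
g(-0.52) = -7.41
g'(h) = 3*h^2 - 2*h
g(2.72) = 5.73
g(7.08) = 297.77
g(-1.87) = -17.04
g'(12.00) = 408.00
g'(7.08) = 136.22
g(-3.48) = -61.25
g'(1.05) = 1.21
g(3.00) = 11.00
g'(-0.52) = 1.85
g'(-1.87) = 14.23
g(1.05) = -6.94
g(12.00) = 1577.00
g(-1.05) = -9.26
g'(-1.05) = 5.41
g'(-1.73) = 12.44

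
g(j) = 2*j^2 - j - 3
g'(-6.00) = -25.00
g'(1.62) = 5.48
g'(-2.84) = -12.36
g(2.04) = 3.28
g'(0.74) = 1.96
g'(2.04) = 7.16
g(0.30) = -3.12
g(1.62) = 0.63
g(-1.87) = 5.86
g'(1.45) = 4.80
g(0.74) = -2.64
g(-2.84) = 15.97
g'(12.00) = 47.00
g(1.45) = -0.24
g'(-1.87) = -8.48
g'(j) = 4*j - 1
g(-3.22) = 20.96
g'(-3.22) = -13.88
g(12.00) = 273.00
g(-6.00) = 75.00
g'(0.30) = 0.20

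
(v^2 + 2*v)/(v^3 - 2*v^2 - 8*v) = 1/(v - 4)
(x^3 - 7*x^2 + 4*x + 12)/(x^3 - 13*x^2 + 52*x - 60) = (x + 1)/(x - 5)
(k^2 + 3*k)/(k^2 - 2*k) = (k + 3)/(k - 2)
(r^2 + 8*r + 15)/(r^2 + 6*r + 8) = (r^2 + 8*r + 15)/(r^2 + 6*r + 8)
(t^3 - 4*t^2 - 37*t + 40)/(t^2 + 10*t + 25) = (t^2 - 9*t + 8)/(t + 5)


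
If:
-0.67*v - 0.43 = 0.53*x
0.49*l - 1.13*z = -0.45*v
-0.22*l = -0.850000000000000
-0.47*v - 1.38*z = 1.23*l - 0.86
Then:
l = 3.86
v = -6.09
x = 6.88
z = -0.75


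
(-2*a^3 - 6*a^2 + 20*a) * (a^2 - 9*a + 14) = -2*a^5 + 12*a^4 + 46*a^3 - 264*a^2 + 280*a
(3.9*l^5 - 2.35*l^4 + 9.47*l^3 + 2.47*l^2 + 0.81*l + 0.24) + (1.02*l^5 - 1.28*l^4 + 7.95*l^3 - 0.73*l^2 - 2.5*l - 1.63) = 4.92*l^5 - 3.63*l^4 + 17.42*l^3 + 1.74*l^2 - 1.69*l - 1.39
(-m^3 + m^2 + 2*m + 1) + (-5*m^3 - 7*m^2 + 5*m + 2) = -6*m^3 - 6*m^2 + 7*m + 3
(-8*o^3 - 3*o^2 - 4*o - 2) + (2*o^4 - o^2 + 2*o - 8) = 2*o^4 - 8*o^3 - 4*o^2 - 2*o - 10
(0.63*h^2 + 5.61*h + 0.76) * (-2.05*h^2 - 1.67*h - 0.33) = -1.2915*h^4 - 12.5526*h^3 - 11.1346*h^2 - 3.1205*h - 0.2508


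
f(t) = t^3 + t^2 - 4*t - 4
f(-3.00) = -10.00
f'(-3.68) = 29.27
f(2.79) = 14.34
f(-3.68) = -25.57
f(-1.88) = 0.41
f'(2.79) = 24.93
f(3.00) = 20.00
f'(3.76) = 45.93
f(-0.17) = -3.30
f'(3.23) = 33.76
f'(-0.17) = -4.25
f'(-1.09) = -2.62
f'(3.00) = 29.00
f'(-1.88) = 2.84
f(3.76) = 48.25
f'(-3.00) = 17.00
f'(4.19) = 57.05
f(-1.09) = 0.25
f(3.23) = 27.21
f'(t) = 3*t^2 + 2*t - 4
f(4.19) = 70.36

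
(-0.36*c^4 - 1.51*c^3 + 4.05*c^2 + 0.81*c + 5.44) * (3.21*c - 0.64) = -1.1556*c^5 - 4.6167*c^4 + 13.9669*c^3 + 0.00810000000000022*c^2 + 16.944*c - 3.4816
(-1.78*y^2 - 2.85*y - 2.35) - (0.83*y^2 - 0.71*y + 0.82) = -2.61*y^2 - 2.14*y - 3.17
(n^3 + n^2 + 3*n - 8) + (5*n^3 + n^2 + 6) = 6*n^3 + 2*n^2 + 3*n - 2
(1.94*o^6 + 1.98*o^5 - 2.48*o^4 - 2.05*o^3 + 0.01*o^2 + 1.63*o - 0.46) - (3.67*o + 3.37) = 1.94*o^6 + 1.98*o^5 - 2.48*o^4 - 2.05*o^3 + 0.01*o^2 - 2.04*o - 3.83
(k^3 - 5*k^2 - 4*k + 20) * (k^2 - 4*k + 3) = k^5 - 9*k^4 + 19*k^3 + 21*k^2 - 92*k + 60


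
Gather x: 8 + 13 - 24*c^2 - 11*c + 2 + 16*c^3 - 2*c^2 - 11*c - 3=16*c^3 - 26*c^2 - 22*c + 20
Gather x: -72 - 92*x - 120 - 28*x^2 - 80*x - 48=-28*x^2 - 172*x - 240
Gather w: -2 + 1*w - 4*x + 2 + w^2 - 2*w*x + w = w^2 + w*(2 - 2*x) - 4*x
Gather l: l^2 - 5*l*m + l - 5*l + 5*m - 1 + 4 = l^2 + l*(-5*m - 4) + 5*m + 3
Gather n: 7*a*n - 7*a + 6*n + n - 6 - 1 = -7*a + n*(7*a + 7) - 7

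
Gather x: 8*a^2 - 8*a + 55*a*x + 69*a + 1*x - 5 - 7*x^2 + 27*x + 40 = 8*a^2 + 61*a - 7*x^2 + x*(55*a + 28) + 35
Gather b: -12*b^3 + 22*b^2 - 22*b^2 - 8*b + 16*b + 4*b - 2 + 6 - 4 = -12*b^3 + 12*b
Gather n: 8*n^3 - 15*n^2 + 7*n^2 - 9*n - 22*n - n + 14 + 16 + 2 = 8*n^3 - 8*n^2 - 32*n + 32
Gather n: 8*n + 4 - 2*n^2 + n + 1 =-2*n^2 + 9*n + 5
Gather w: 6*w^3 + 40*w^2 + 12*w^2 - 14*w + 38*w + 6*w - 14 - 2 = 6*w^3 + 52*w^2 + 30*w - 16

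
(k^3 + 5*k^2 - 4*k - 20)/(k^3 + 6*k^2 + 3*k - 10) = (k - 2)/(k - 1)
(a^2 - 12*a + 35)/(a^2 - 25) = (a - 7)/(a + 5)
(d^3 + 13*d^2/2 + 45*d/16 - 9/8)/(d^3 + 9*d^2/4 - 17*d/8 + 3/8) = (4*d^2 + 27*d + 18)/(2*(2*d^2 + 5*d - 3))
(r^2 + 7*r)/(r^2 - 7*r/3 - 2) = 3*r*(r + 7)/(3*r^2 - 7*r - 6)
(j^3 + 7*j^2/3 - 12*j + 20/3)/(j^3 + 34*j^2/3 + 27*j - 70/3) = (j - 2)/(j + 7)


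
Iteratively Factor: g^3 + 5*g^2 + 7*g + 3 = (g + 3)*(g^2 + 2*g + 1) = (g + 1)*(g + 3)*(g + 1)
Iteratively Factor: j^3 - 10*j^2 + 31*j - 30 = (j - 5)*(j^2 - 5*j + 6) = (j - 5)*(j - 3)*(j - 2)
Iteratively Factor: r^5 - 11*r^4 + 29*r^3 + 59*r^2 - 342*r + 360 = (r + 3)*(r^4 - 14*r^3 + 71*r^2 - 154*r + 120) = (r - 5)*(r + 3)*(r^3 - 9*r^2 + 26*r - 24) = (r - 5)*(r - 4)*(r + 3)*(r^2 - 5*r + 6) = (r - 5)*(r - 4)*(r - 2)*(r + 3)*(r - 3)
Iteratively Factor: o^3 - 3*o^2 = (o)*(o^2 - 3*o) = o*(o - 3)*(o)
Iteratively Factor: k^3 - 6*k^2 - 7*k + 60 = (k + 3)*(k^2 - 9*k + 20) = (k - 4)*(k + 3)*(k - 5)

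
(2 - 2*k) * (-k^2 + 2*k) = 2*k^3 - 6*k^2 + 4*k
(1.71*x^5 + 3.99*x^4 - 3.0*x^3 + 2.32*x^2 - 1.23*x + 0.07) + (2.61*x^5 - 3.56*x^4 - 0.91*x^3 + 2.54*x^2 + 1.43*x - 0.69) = 4.32*x^5 + 0.43*x^4 - 3.91*x^3 + 4.86*x^2 + 0.2*x - 0.62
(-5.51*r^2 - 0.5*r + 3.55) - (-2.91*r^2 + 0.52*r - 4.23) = -2.6*r^2 - 1.02*r + 7.78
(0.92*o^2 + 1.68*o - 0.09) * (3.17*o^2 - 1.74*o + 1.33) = 2.9164*o^4 + 3.7248*o^3 - 1.9849*o^2 + 2.391*o - 0.1197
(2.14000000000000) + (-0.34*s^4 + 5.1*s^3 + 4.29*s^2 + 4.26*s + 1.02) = -0.34*s^4 + 5.1*s^3 + 4.29*s^2 + 4.26*s + 3.16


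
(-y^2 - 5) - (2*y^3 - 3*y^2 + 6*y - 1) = -2*y^3 + 2*y^2 - 6*y - 4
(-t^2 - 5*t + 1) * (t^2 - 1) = -t^4 - 5*t^3 + 2*t^2 + 5*t - 1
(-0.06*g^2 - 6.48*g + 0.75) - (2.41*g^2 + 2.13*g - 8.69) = -2.47*g^2 - 8.61*g + 9.44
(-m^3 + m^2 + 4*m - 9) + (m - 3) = -m^3 + m^2 + 5*m - 12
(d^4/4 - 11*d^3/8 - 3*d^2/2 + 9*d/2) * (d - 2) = d^5/4 - 15*d^4/8 + 5*d^3/4 + 15*d^2/2 - 9*d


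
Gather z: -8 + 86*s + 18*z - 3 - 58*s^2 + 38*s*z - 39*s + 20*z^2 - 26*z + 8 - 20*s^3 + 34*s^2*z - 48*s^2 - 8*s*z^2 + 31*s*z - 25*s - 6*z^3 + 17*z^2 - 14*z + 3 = -20*s^3 - 106*s^2 + 22*s - 6*z^3 + z^2*(37 - 8*s) + z*(34*s^2 + 69*s - 22)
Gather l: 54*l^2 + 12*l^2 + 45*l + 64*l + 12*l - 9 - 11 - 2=66*l^2 + 121*l - 22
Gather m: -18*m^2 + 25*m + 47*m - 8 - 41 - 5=-18*m^2 + 72*m - 54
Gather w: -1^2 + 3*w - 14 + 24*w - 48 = 27*w - 63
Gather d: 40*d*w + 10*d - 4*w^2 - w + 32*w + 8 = d*(40*w + 10) - 4*w^2 + 31*w + 8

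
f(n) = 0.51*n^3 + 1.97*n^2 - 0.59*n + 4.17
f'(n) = 1.53*n^2 + 3.94*n - 0.59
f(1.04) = 6.26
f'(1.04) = 5.16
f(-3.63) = 7.88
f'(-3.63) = 5.27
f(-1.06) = 6.40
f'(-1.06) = -3.05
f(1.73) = 11.69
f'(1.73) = 10.81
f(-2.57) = 10.04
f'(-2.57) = -0.61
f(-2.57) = 10.04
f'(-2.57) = -0.61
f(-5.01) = -7.56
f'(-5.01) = 18.07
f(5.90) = 174.01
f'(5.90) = 75.92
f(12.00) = 1162.05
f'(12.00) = 267.01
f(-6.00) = -31.53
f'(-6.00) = 30.85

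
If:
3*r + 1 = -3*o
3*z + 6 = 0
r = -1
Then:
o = 2/3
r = -1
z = -2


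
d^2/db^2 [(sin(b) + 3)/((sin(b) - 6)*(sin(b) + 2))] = (-sin(b)^5 - 16*sin(b)^4 - 34*sin(b)^3 - 126*sin(b)^2 + 72)/((sin(b) - 6)^3*(sin(b) + 2)^3)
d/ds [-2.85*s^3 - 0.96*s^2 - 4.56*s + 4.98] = -8.55*s^2 - 1.92*s - 4.56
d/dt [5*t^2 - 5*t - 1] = 10*t - 5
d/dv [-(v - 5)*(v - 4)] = 9 - 2*v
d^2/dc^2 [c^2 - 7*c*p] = 2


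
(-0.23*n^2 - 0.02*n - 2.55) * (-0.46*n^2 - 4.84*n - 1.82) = 0.1058*n^4 + 1.1224*n^3 + 1.6884*n^2 + 12.3784*n + 4.641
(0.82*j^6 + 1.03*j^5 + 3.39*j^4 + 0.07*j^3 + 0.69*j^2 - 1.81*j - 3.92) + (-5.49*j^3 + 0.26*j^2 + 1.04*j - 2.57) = 0.82*j^6 + 1.03*j^5 + 3.39*j^4 - 5.42*j^3 + 0.95*j^2 - 0.77*j - 6.49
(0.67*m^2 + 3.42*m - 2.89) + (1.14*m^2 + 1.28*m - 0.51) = 1.81*m^2 + 4.7*m - 3.4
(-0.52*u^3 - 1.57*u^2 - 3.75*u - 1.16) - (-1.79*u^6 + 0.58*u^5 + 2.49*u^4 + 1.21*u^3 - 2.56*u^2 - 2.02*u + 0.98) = 1.79*u^6 - 0.58*u^5 - 2.49*u^4 - 1.73*u^3 + 0.99*u^2 - 1.73*u - 2.14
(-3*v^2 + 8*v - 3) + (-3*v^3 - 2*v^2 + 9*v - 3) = -3*v^3 - 5*v^2 + 17*v - 6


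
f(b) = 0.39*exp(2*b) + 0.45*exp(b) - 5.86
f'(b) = 0.78*exp(2*b) + 0.45*exp(b)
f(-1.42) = -5.73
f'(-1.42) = 0.15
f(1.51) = 4.17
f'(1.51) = 18.02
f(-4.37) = -5.85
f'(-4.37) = 0.01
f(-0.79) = -5.58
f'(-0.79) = 0.36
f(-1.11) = -5.67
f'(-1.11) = 0.23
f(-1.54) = -5.75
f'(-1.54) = 0.13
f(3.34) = 317.40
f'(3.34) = 633.83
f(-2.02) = -5.79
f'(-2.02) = 0.07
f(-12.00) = -5.86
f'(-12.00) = 0.00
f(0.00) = -5.02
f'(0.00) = 1.23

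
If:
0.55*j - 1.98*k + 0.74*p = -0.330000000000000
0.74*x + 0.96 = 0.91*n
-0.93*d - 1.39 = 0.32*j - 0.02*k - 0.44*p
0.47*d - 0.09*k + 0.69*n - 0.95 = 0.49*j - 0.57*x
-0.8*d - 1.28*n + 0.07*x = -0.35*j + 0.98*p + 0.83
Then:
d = -0.544643910643381*x - 1.61985776660461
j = 1.69537491962178*x - 1.83688920887833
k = 0.493139472020464*x - 0.926059444907719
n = 0.813186813186813*x + 1.05494505494505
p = 0.0594053362277607*x - 1.55852518383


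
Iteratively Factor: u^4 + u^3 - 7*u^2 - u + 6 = (u + 3)*(u^3 - 2*u^2 - u + 2) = (u + 1)*(u + 3)*(u^2 - 3*u + 2) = (u - 1)*(u + 1)*(u + 3)*(u - 2)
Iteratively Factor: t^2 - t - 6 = (t + 2)*(t - 3)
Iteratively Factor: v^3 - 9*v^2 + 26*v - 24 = (v - 3)*(v^2 - 6*v + 8) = (v - 4)*(v - 3)*(v - 2)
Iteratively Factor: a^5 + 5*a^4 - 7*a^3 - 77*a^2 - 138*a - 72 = (a + 3)*(a^4 + 2*a^3 - 13*a^2 - 38*a - 24) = (a + 1)*(a + 3)*(a^3 + a^2 - 14*a - 24) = (a + 1)*(a + 3)^2*(a^2 - 2*a - 8) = (a - 4)*(a + 1)*(a + 3)^2*(a + 2)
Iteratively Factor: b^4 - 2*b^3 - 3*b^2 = (b)*(b^3 - 2*b^2 - 3*b) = b*(b + 1)*(b^2 - 3*b) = b*(b - 3)*(b + 1)*(b)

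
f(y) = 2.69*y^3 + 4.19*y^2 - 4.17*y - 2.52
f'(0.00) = -4.17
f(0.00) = -2.52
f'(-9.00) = 574.08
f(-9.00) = -1586.61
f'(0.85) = 8.78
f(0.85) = -1.39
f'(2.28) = 56.89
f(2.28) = 41.64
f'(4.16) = 170.35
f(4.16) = 246.30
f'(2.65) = 74.71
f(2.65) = 65.91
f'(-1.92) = 9.49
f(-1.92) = 1.89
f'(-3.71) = 75.82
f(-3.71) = -66.74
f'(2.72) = 78.33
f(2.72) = 71.27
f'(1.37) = 22.46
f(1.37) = 6.55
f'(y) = 8.07*y^2 + 8.38*y - 4.17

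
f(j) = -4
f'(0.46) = 0.00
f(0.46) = -4.00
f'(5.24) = 0.00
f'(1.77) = 0.00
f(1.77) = -4.00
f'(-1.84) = 0.00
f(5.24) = -4.00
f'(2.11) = 0.00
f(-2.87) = -4.00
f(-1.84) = -4.00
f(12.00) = -4.00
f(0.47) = -4.00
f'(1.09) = 0.00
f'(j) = 0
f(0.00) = -4.00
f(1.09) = -4.00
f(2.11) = -4.00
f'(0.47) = 0.00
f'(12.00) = 0.00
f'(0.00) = 0.00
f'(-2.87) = 0.00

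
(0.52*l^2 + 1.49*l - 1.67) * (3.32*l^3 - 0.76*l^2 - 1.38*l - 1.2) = 1.7264*l^5 + 4.5516*l^4 - 7.3944*l^3 - 1.411*l^2 + 0.5166*l + 2.004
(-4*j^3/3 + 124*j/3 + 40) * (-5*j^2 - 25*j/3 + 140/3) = 20*j^5/3 + 100*j^4/9 - 2420*j^3/9 - 4900*j^2/9 + 14360*j/9 + 5600/3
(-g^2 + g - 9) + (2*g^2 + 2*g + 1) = g^2 + 3*g - 8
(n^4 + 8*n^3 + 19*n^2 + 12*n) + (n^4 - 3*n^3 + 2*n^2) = 2*n^4 + 5*n^3 + 21*n^2 + 12*n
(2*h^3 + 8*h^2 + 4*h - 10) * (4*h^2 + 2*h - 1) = 8*h^5 + 36*h^4 + 30*h^3 - 40*h^2 - 24*h + 10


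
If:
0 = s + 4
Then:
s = -4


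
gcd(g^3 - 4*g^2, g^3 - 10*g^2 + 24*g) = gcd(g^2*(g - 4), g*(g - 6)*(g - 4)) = g^2 - 4*g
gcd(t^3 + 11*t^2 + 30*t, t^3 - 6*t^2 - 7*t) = t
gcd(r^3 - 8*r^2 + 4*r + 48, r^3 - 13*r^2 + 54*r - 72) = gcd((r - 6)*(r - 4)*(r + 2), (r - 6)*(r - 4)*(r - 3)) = r^2 - 10*r + 24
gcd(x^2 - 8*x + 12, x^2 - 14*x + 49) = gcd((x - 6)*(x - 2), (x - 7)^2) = 1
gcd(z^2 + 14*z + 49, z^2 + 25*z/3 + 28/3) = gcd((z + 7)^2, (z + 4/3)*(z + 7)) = z + 7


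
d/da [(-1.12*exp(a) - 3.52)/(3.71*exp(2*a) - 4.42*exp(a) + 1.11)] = (4.1552*exp(2*a) + 26.1184*exp(a) - 16.8016)*exp(a)/(13.7641*exp(4*a) - 32.7964*exp(3*a) + 27.7726*exp(2*a) - 9.8124*exp(a) + 1.2321)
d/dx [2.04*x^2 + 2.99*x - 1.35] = 4.08*x + 2.99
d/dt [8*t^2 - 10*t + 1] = 16*t - 10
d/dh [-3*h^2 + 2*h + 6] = 2 - 6*h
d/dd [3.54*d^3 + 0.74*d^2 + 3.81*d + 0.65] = 10.62*d^2 + 1.48*d + 3.81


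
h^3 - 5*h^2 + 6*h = h*(h - 3)*(h - 2)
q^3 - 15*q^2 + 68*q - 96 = (q - 8)*(q - 4)*(q - 3)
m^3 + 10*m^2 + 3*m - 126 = (m - 3)*(m + 6)*(m + 7)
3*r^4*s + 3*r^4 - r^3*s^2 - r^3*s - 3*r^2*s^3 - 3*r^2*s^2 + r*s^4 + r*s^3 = (-3*r + s)*(-r + s)*(r + s)*(r*s + r)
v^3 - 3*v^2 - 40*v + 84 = (v - 7)*(v - 2)*(v + 6)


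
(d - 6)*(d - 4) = d^2 - 10*d + 24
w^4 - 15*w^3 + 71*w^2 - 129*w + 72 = (w - 8)*(w - 3)^2*(w - 1)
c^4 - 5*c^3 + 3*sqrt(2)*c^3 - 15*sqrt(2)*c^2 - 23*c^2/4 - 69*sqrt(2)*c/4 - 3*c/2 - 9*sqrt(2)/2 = (c - 6)*(c + 1/2)^2*(c + 3*sqrt(2))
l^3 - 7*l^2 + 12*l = l*(l - 4)*(l - 3)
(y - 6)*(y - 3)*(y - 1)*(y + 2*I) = y^4 - 10*y^3 + 2*I*y^3 + 27*y^2 - 20*I*y^2 - 18*y + 54*I*y - 36*I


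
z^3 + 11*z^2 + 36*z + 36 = (z + 2)*(z + 3)*(z + 6)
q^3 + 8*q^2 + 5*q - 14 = (q - 1)*(q + 2)*(q + 7)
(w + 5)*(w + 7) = w^2 + 12*w + 35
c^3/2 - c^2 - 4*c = c*(c/2 + 1)*(c - 4)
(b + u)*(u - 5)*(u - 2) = b*u^2 - 7*b*u + 10*b + u^3 - 7*u^2 + 10*u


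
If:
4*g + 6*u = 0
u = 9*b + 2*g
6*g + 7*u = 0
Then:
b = 0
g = 0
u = 0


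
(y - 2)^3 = y^3 - 6*y^2 + 12*y - 8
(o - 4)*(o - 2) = o^2 - 6*o + 8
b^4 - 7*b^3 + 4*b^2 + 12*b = b*(b - 6)*(b - 2)*(b + 1)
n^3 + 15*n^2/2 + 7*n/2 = n*(n + 1/2)*(n + 7)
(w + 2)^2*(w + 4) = w^3 + 8*w^2 + 20*w + 16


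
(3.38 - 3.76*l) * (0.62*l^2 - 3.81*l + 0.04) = -2.3312*l^3 + 16.4212*l^2 - 13.0282*l + 0.1352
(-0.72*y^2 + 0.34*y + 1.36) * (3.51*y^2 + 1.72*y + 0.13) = -2.5272*y^4 - 0.0449999999999999*y^3 + 5.2648*y^2 + 2.3834*y + 0.1768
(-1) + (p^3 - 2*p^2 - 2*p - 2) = p^3 - 2*p^2 - 2*p - 3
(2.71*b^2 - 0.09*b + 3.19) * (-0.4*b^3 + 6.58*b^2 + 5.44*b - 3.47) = -1.084*b^5 + 17.8678*b^4 + 12.8742*b^3 + 11.0969*b^2 + 17.6659*b - 11.0693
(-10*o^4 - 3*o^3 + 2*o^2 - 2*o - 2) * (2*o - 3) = -20*o^5 + 24*o^4 + 13*o^3 - 10*o^2 + 2*o + 6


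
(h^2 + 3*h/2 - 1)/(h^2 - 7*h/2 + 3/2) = (h + 2)/(h - 3)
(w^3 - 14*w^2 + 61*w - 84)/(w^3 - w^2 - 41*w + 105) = (w^2 - 11*w + 28)/(w^2 + 2*w - 35)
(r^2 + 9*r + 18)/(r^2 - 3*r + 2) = (r^2 + 9*r + 18)/(r^2 - 3*r + 2)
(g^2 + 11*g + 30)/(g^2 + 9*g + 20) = (g + 6)/(g + 4)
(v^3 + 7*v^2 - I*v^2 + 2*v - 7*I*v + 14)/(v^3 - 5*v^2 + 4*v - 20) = (v^2 + v*(7 + I) + 7*I)/(v^2 + v*(-5 + 2*I) - 10*I)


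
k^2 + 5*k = k*(k + 5)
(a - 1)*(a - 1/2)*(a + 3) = a^3 + 3*a^2/2 - 4*a + 3/2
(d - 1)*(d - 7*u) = d^2 - 7*d*u - d + 7*u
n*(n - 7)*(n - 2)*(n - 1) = n^4 - 10*n^3 + 23*n^2 - 14*n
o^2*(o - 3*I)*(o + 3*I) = o^4 + 9*o^2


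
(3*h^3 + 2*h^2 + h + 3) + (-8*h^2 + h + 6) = 3*h^3 - 6*h^2 + 2*h + 9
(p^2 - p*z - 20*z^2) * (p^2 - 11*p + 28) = p^4 - p^3*z - 11*p^3 - 20*p^2*z^2 + 11*p^2*z + 28*p^2 + 220*p*z^2 - 28*p*z - 560*z^2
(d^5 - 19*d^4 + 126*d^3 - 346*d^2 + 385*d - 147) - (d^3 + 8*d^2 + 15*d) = d^5 - 19*d^4 + 125*d^3 - 354*d^2 + 370*d - 147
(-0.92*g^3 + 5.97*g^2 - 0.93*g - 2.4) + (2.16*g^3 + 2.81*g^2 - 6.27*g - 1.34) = 1.24*g^3 + 8.78*g^2 - 7.2*g - 3.74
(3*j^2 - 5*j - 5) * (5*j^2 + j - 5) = 15*j^4 - 22*j^3 - 45*j^2 + 20*j + 25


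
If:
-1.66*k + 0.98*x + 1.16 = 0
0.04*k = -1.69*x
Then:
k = 0.69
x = -0.02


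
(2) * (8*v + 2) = 16*v + 4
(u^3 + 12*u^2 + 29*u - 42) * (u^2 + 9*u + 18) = u^5 + 21*u^4 + 155*u^3 + 435*u^2 + 144*u - 756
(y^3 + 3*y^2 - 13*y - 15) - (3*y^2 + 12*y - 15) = y^3 - 25*y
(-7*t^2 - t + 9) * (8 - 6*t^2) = 42*t^4 + 6*t^3 - 110*t^2 - 8*t + 72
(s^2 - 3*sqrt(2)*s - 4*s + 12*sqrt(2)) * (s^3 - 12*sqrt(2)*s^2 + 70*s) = s^5 - 15*sqrt(2)*s^4 - 4*s^4 + 60*sqrt(2)*s^3 + 142*s^3 - 568*s^2 - 210*sqrt(2)*s^2 + 840*sqrt(2)*s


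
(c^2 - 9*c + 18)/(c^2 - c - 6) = (c - 6)/(c + 2)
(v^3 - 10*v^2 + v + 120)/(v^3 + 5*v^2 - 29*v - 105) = (v - 8)/(v + 7)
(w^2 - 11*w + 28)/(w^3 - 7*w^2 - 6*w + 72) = (w - 7)/(w^2 - 3*w - 18)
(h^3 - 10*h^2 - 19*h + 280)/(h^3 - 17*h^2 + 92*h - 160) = (h^2 - 2*h - 35)/(h^2 - 9*h + 20)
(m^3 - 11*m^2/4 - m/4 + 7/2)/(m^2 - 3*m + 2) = (4*m^2 - 3*m - 7)/(4*(m - 1))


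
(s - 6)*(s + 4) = s^2 - 2*s - 24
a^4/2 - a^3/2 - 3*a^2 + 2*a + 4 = (a/2 + 1)*(a - 2)^2*(a + 1)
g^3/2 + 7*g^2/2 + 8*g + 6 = (g/2 + 1)*(g + 2)*(g + 3)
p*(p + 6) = p^2 + 6*p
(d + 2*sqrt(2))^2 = d^2 + 4*sqrt(2)*d + 8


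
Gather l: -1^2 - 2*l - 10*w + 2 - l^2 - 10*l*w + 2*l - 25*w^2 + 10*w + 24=-l^2 - 10*l*w - 25*w^2 + 25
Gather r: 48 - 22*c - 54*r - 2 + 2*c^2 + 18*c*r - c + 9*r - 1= 2*c^2 - 23*c + r*(18*c - 45) + 45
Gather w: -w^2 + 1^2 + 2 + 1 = 4 - w^2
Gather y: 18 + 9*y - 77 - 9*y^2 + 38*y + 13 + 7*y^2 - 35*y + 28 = -2*y^2 + 12*y - 18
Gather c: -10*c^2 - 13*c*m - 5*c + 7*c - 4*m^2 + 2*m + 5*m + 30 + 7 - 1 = -10*c^2 + c*(2 - 13*m) - 4*m^2 + 7*m + 36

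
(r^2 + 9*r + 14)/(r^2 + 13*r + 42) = (r + 2)/(r + 6)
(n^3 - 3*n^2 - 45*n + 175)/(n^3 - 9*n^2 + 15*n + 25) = (n + 7)/(n + 1)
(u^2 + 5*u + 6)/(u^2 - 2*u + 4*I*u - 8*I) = (u^2 + 5*u + 6)/(u^2 + u*(-2 + 4*I) - 8*I)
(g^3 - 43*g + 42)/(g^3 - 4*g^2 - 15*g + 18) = (g + 7)/(g + 3)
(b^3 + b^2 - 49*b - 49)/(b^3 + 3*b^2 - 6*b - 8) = (b^2 - 49)/(b^2 + 2*b - 8)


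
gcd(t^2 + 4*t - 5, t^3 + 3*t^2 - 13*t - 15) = t + 5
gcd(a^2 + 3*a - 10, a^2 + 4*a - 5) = a + 5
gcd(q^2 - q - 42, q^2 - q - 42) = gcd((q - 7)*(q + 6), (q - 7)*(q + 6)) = q^2 - q - 42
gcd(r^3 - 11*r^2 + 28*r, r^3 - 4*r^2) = r^2 - 4*r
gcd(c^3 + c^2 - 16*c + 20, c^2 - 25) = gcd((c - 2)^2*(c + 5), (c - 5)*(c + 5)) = c + 5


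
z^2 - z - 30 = (z - 6)*(z + 5)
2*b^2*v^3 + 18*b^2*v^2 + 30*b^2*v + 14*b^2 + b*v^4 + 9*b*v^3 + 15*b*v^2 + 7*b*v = (2*b + v)*(v + 1)*(v + 7)*(b*v + b)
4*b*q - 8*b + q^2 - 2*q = (4*b + q)*(q - 2)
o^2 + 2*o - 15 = (o - 3)*(o + 5)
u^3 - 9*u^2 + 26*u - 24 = (u - 4)*(u - 3)*(u - 2)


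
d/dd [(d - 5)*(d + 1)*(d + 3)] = 3*d^2 - 2*d - 17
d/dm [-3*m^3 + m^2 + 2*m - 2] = -9*m^2 + 2*m + 2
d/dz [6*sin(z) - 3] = 6*cos(z)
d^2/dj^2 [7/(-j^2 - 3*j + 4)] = 14*(j^2 + 3*j - (2*j + 3)^2 - 4)/(j^2 + 3*j - 4)^3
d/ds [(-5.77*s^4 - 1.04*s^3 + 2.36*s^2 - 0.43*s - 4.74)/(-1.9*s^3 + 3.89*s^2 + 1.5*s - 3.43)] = (10.963*s^6 - 44.8906*s^5 - 25.5266*s^4 + 74.4104*s^3 - 11.1037*s^2 + 20.6876*s + 8.5849)/(3.61*s^6 - 14.782*s^5 + 9.4321*s^4 + 24.704*s^3 - 24.4354*s^2 - 10.29*s + 11.7649)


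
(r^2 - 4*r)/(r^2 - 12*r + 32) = r/(r - 8)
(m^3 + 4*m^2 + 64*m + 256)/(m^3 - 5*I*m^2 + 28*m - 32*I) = (m^2 + m*(4 + 8*I) + 32*I)/(m^2 + 3*I*m + 4)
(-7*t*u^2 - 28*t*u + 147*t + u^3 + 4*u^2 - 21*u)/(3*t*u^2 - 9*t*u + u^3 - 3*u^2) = (-7*t*u - 49*t + u^2 + 7*u)/(u*(3*t + u))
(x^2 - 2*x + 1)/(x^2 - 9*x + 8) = (x - 1)/(x - 8)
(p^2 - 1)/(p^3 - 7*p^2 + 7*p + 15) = (p - 1)/(p^2 - 8*p + 15)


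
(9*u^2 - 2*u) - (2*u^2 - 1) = 7*u^2 - 2*u + 1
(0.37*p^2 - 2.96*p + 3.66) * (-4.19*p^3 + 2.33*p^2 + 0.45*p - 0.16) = -1.5503*p^5 + 13.2645*p^4 - 22.0657*p^3 + 7.1366*p^2 + 2.1206*p - 0.5856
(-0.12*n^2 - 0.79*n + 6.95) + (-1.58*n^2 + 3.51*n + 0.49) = -1.7*n^2 + 2.72*n + 7.44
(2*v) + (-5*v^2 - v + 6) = -5*v^2 + v + 6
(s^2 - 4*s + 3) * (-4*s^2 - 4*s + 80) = -4*s^4 + 12*s^3 + 84*s^2 - 332*s + 240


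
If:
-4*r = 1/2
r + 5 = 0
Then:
No Solution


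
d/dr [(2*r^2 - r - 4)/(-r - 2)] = 2*(-r^2 - 4*r - 1)/(r^2 + 4*r + 4)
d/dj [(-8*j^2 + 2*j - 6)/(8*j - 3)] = 2*(-32*j^2 + 24*j + 21)/(64*j^2 - 48*j + 9)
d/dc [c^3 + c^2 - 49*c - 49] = 3*c^2 + 2*c - 49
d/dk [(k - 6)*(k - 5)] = 2*k - 11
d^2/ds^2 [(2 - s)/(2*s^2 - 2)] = (4*s^2*(2 - s) + (3*s - 2)*(s^2 - 1))/(s^2 - 1)^3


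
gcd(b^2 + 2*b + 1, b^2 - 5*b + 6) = 1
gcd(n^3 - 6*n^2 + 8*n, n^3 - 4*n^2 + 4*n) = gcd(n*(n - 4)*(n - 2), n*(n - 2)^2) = n^2 - 2*n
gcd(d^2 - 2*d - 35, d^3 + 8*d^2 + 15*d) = d + 5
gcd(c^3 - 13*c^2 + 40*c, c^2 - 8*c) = c^2 - 8*c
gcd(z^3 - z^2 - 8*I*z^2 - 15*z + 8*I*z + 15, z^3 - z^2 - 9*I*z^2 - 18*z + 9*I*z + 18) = z^2 + z*(-1 - 3*I) + 3*I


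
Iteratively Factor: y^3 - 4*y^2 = (y - 4)*(y^2) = y*(y - 4)*(y)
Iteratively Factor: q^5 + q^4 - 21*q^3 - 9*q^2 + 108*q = (q - 3)*(q^4 + 4*q^3 - 9*q^2 - 36*q) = (q - 3)^2*(q^3 + 7*q^2 + 12*q) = q*(q - 3)^2*(q^2 + 7*q + 12) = q*(q - 3)^2*(q + 3)*(q + 4)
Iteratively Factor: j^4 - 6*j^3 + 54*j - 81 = (j + 3)*(j^3 - 9*j^2 + 27*j - 27) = (j - 3)*(j + 3)*(j^2 - 6*j + 9) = (j - 3)^2*(j + 3)*(j - 3)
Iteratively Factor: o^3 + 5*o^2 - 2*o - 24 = (o - 2)*(o^2 + 7*o + 12) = (o - 2)*(o + 4)*(o + 3)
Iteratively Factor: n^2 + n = (n)*(n + 1)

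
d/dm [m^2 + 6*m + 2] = 2*m + 6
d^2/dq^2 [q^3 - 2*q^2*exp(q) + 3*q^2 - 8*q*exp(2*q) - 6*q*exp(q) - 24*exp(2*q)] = -2*q^2*exp(q) - 32*q*exp(2*q) - 14*q*exp(q) + 6*q - 128*exp(2*q) - 16*exp(q) + 6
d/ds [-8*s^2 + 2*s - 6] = 2 - 16*s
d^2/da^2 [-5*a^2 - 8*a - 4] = -10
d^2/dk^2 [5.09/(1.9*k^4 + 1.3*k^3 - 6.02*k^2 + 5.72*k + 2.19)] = ((-116.052*k^2 - 39.702*k + 61.2836)*(1.9*k^4 + 1.3*k^3 - 6.02*k^2 + 5.72*k + 2.19) + 5.09*(7.6*k^3 + 3.9*k^2 - 12.04*k + 5.72)*(15.2*k^3 + 7.8*k^2 - 24.08*k + 11.44))/(1.9*k^4 + 1.3*k^3 - 6.02*k^2 + 5.72*k + 2.19)^3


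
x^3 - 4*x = x*(x - 2)*(x + 2)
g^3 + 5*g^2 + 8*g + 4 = (g + 1)*(g + 2)^2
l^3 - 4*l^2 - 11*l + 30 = (l - 5)*(l - 2)*(l + 3)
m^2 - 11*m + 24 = (m - 8)*(m - 3)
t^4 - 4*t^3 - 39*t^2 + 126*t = t*(t - 7)*(t - 3)*(t + 6)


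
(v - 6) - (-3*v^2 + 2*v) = 3*v^2 - v - 6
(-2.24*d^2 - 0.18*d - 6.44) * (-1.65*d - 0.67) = 3.696*d^3 + 1.7978*d^2 + 10.7466*d + 4.3148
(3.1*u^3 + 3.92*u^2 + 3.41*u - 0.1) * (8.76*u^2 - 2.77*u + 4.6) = 27.156*u^5 + 25.7522*u^4 + 33.2732*u^3 + 7.7103*u^2 + 15.963*u - 0.46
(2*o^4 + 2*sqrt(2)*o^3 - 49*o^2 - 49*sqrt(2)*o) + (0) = 2*o^4 + 2*sqrt(2)*o^3 - 49*o^2 - 49*sqrt(2)*o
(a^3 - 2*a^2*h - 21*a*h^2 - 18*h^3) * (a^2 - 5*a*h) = a^5 - 7*a^4*h - 11*a^3*h^2 + 87*a^2*h^3 + 90*a*h^4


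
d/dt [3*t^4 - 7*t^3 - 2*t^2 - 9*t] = 12*t^3 - 21*t^2 - 4*t - 9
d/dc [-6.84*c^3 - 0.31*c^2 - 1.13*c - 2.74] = -20.52*c^2 - 0.62*c - 1.13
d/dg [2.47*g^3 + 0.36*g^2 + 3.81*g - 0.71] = 7.41*g^2 + 0.72*g + 3.81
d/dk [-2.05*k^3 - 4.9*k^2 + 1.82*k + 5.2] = -6.15*k^2 - 9.8*k + 1.82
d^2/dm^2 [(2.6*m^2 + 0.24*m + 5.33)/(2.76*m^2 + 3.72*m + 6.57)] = (-49.7329919999999*m^3 - 39.267072*m^2 + 302.233248*m + 166.94352)/(21.024576*m^6 + 85.012416*m^5 + 264.724848*m^4 + 456.211872*m^3 + 630.160236*m^2 + 481.720284*m + 283.593393)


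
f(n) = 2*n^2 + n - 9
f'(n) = 4*n + 1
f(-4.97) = 35.43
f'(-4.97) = -18.88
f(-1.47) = -6.15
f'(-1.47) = -4.88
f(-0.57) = -8.92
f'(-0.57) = -1.28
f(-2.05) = -2.64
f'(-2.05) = -7.20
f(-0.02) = -9.02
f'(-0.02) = 0.92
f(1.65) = -1.90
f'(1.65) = 7.60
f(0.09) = -8.89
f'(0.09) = 1.36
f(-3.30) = 9.48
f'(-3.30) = -12.20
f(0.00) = -9.00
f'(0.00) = 1.00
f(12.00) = 291.00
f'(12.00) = 49.00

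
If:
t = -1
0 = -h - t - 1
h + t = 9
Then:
No Solution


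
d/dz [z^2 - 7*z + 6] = 2*z - 7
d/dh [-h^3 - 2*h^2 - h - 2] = -3*h^2 - 4*h - 1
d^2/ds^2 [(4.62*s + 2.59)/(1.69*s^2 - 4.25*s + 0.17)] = ((30.5158 - 46.8468*s)*(1.69*s^2 - 4.25*s + 0.17) + (3.38*s - 4.25)*(4.62*s + 2.59)*(6.76*s - 8.5))/(1.69*s^2 - 4.25*s + 0.17)^3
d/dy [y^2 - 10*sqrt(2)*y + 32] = 2*y - 10*sqrt(2)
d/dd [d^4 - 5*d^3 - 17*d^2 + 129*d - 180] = 4*d^3 - 15*d^2 - 34*d + 129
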